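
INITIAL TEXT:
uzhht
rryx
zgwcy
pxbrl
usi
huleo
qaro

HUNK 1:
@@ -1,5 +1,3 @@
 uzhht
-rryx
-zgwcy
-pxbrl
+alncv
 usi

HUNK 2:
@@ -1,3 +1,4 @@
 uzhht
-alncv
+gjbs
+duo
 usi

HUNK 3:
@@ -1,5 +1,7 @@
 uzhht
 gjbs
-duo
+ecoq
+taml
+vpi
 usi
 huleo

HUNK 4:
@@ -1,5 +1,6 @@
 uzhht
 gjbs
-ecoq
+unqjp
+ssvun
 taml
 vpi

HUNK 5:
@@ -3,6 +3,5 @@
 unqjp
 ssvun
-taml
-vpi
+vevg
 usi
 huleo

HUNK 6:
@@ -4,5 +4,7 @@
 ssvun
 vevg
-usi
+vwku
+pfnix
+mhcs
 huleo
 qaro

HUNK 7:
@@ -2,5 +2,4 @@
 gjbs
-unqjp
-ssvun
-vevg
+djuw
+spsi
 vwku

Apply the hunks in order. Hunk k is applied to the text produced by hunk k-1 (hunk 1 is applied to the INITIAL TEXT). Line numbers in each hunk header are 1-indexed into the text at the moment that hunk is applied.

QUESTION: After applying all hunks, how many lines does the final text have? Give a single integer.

Answer: 9

Derivation:
Hunk 1: at line 1 remove [rryx,zgwcy,pxbrl] add [alncv] -> 5 lines: uzhht alncv usi huleo qaro
Hunk 2: at line 1 remove [alncv] add [gjbs,duo] -> 6 lines: uzhht gjbs duo usi huleo qaro
Hunk 3: at line 1 remove [duo] add [ecoq,taml,vpi] -> 8 lines: uzhht gjbs ecoq taml vpi usi huleo qaro
Hunk 4: at line 1 remove [ecoq] add [unqjp,ssvun] -> 9 lines: uzhht gjbs unqjp ssvun taml vpi usi huleo qaro
Hunk 5: at line 3 remove [taml,vpi] add [vevg] -> 8 lines: uzhht gjbs unqjp ssvun vevg usi huleo qaro
Hunk 6: at line 4 remove [usi] add [vwku,pfnix,mhcs] -> 10 lines: uzhht gjbs unqjp ssvun vevg vwku pfnix mhcs huleo qaro
Hunk 7: at line 2 remove [unqjp,ssvun,vevg] add [djuw,spsi] -> 9 lines: uzhht gjbs djuw spsi vwku pfnix mhcs huleo qaro
Final line count: 9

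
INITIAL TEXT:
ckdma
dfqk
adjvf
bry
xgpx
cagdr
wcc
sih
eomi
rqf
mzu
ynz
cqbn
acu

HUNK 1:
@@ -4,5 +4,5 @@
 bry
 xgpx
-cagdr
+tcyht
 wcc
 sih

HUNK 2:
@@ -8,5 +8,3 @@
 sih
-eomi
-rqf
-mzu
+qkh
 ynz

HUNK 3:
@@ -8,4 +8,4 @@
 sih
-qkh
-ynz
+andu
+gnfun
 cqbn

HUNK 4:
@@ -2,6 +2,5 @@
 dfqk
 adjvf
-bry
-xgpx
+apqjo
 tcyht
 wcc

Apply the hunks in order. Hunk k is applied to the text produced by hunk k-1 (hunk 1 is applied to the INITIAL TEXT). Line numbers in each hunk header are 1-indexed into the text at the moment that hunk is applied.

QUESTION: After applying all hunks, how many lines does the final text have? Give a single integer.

Hunk 1: at line 4 remove [cagdr] add [tcyht] -> 14 lines: ckdma dfqk adjvf bry xgpx tcyht wcc sih eomi rqf mzu ynz cqbn acu
Hunk 2: at line 8 remove [eomi,rqf,mzu] add [qkh] -> 12 lines: ckdma dfqk adjvf bry xgpx tcyht wcc sih qkh ynz cqbn acu
Hunk 3: at line 8 remove [qkh,ynz] add [andu,gnfun] -> 12 lines: ckdma dfqk adjvf bry xgpx tcyht wcc sih andu gnfun cqbn acu
Hunk 4: at line 2 remove [bry,xgpx] add [apqjo] -> 11 lines: ckdma dfqk adjvf apqjo tcyht wcc sih andu gnfun cqbn acu
Final line count: 11

Answer: 11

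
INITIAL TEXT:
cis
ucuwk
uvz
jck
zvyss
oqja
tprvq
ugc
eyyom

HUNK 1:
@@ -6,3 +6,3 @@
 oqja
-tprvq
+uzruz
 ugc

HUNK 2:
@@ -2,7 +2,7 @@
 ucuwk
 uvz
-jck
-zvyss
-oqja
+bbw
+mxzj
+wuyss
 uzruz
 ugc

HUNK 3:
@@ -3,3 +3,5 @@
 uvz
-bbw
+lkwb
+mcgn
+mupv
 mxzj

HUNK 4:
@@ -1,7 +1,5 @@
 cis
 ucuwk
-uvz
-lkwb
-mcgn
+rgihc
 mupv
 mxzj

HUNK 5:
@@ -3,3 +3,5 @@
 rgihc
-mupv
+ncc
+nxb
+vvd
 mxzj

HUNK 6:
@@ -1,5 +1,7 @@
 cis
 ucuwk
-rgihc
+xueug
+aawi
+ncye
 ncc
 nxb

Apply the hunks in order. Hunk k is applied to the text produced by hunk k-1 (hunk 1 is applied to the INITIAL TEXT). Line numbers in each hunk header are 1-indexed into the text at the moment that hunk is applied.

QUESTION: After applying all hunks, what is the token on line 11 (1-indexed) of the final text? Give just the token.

Answer: uzruz

Derivation:
Hunk 1: at line 6 remove [tprvq] add [uzruz] -> 9 lines: cis ucuwk uvz jck zvyss oqja uzruz ugc eyyom
Hunk 2: at line 2 remove [jck,zvyss,oqja] add [bbw,mxzj,wuyss] -> 9 lines: cis ucuwk uvz bbw mxzj wuyss uzruz ugc eyyom
Hunk 3: at line 3 remove [bbw] add [lkwb,mcgn,mupv] -> 11 lines: cis ucuwk uvz lkwb mcgn mupv mxzj wuyss uzruz ugc eyyom
Hunk 4: at line 1 remove [uvz,lkwb,mcgn] add [rgihc] -> 9 lines: cis ucuwk rgihc mupv mxzj wuyss uzruz ugc eyyom
Hunk 5: at line 3 remove [mupv] add [ncc,nxb,vvd] -> 11 lines: cis ucuwk rgihc ncc nxb vvd mxzj wuyss uzruz ugc eyyom
Hunk 6: at line 1 remove [rgihc] add [xueug,aawi,ncye] -> 13 lines: cis ucuwk xueug aawi ncye ncc nxb vvd mxzj wuyss uzruz ugc eyyom
Final line 11: uzruz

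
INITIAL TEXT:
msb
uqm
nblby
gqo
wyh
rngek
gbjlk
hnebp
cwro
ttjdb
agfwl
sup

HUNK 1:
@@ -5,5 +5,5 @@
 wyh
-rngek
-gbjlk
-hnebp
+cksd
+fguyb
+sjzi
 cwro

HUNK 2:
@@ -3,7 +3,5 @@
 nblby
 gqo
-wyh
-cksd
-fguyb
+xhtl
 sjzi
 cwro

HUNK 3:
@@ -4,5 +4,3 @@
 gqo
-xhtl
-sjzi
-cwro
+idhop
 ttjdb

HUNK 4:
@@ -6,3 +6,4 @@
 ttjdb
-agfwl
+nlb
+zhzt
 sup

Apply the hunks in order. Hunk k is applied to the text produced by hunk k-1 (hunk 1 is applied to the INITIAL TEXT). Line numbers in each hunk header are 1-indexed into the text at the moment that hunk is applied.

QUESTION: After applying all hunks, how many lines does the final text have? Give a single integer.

Answer: 9

Derivation:
Hunk 1: at line 5 remove [rngek,gbjlk,hnebp] add [cksd,fguyb,sjzi] -> 12 lines: msb uqm nblby gqo wyh cksd fguyb sjzi cwro ttjdb agfwl sup
Hunk 2: at line 3 remove [wyh,cksd,fguyb] add [xhtl] -> 10 lines: msb uqm nblby gqo xhtl sjzi cwro ttjdb agfwl sup
Hunk 3: at line 4 remove [xhtl,sjzi,cwro] add [idhop] -> 8 lines: msb uqm nblby gqo idhop ttjdb agfwl sup
Hunk 4: at line 6 remove [agfwl] add [nlb,zhzt] -> 9 lines: msb uqm nblby gqo idhop ttjdb nlb zhzt sup
Final line count: 9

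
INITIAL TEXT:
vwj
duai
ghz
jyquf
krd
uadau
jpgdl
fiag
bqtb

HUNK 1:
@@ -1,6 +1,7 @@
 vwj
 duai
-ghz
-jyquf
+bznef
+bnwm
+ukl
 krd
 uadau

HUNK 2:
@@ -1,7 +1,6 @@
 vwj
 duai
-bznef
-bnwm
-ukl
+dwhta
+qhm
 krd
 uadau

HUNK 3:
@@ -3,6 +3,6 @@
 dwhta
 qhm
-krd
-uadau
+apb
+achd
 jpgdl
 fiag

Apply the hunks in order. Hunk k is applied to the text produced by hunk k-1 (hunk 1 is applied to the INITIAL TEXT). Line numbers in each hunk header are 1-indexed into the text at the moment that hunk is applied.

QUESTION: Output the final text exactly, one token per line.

Hunk 1: at line 1 remove [ghz,jyquf] add [bznef,bnwm,ukl] -> 10 lines: vwj duai bznef bnwm ukl krd uadau jpgdl fiag bqtb
Hunk 2: at line 1 remove [bznef,bnwm,ukl] add [dwhta,qhm] -> 9 lines: vwj duai dwhta qhm krd uadau jpgdl fiag bqtb
Hunk 3: at line 3 remove [krd,uadau] add [apb,achd] -> 9 lines: vwj duai dwhta qhm apb achd jpgdl fiag bqtb

Answer: vwj
duai
dwhta
qhm
apb
achd
jpgdl
fiag
bqtb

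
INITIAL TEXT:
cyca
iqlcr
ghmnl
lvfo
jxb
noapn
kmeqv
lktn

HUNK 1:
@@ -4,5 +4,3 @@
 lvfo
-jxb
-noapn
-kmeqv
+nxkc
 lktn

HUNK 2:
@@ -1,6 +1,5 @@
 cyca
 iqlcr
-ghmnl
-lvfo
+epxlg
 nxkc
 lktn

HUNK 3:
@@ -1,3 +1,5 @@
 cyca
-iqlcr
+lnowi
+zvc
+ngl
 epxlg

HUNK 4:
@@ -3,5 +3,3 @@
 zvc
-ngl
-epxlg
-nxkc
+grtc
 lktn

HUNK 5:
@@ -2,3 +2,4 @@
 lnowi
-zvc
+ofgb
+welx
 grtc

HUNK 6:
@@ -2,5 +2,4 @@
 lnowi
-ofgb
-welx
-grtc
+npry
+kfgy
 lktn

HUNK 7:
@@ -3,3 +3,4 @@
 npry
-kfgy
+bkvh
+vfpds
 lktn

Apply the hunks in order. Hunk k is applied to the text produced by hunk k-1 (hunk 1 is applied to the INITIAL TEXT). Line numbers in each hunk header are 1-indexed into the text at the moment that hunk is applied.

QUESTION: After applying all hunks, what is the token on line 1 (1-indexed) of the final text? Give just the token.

Answer: cyca

Derivation:
Hunk 1: at line 4 remove [jxb,noapn,kmeqv] add [nxkc] -> 6 lines: cyca iqlcr ghmnl lvfo nxkc lktn
Hunk 2: at line 1 remove [ghmnl,lvfo] add [epxlg] -> 5 lines: cyca iqlcr epxlg nxkc lktn
Hunk 3: at line 1 remove [iqlcr] add [lnowi,zvc,ngl] -> 7 lines: cyca lnowi zvc ngl epxlg nxkc lktn
Hunk 4: at line 3 remove [ngl,epxlg,nxkc] add [grtc] -> 5 lines: cyca lnowi zvc grtc lktn
Hunk 5: at line 2 remove [zvc] add [ofgb,welx] -> 6 lines: cyca lnowi ofgb welx grtc lktn
Hunk 6: at line 2 remove [ofgb,welx,grtc] add [npry,kfgy] -> 5 lines: cyca lnowi npry kfgy lktn
Hunk 7: at line 3 remove [kfgy] add [bkvh,vfpds] -> 6 lines: cyca lnowi npry bkvh vfpds lktn
Final line 1: cyca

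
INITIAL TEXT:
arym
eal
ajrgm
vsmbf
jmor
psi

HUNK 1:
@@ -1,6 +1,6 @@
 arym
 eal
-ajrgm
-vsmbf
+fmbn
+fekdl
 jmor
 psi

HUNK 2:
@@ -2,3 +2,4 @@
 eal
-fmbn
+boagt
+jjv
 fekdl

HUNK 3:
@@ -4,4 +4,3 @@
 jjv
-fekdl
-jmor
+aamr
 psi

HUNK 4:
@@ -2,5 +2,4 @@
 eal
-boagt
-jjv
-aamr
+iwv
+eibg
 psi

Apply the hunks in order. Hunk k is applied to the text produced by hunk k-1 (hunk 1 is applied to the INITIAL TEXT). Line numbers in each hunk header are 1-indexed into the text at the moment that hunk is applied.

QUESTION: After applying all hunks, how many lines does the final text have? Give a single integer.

Hunk 1: at line 1 remove [ajrgm,vsmbf] add [fmbn,fekdl] -> 6 lines: arym eal fmbn fekdl jmor psi
Hunk 2: at line 2 remove [fmbn] add [boagt,jjv] -> 7 lines: arym eal boagt jjv fekdl jmor psi
Hunk 3: at line 4 remove [fekdl,jmor] add [aamr] -> 6 lines: arym eal boagt jjv aamr psi
Hunk 4: at line 2 remove [boagt,jjv,aamr] add [iwv,eibg] -> 5 lines: arym eal iwv eibg psi
Final line count: 5

Answer: 5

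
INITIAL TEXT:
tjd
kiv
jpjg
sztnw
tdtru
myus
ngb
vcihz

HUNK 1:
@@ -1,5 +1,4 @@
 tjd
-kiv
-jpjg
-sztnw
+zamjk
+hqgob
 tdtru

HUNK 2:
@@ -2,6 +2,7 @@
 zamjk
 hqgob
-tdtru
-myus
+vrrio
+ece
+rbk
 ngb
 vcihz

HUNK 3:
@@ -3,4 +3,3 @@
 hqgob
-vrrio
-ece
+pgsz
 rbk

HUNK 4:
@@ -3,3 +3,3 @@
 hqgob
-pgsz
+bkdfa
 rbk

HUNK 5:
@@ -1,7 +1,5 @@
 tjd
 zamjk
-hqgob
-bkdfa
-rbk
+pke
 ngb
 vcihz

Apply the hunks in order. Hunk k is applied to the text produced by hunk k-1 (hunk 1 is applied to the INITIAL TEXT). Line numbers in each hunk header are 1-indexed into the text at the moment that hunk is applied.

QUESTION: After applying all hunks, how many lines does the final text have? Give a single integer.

Answer: 5

Derivation:
Hunk 1: at line 1 remove [kiv,jpjg,sztnw] add [zamjk,hqgob] -> 7 lines: tjd zamjk hqgob tdtru myus ngb vcihz
Hunk 2: at line 2 remove [tdtru,myus] add [vrrio,ece,rbk] -> 8 lines: tjd zamjk hqgob vrrio ece rbk ngb vcihz
Hunk 3: at line 3 remove [vrrio,ece] add [pgsz] -> 7 lines: tjd zamjk hqgob pgsz rbk ngb vcihz
Hunk 4: at line 3 remove [pgsz] add [bkdfa] -> 7 lines: tjd zamjk hqgob bkdfa rbk ngb vcihz
Hunk 5: at line 1 remove [hqgob,bkdfa,rbk] add [pke] -> 5 lines: tjd zamjk pke ngb vcihz
Final line count: 5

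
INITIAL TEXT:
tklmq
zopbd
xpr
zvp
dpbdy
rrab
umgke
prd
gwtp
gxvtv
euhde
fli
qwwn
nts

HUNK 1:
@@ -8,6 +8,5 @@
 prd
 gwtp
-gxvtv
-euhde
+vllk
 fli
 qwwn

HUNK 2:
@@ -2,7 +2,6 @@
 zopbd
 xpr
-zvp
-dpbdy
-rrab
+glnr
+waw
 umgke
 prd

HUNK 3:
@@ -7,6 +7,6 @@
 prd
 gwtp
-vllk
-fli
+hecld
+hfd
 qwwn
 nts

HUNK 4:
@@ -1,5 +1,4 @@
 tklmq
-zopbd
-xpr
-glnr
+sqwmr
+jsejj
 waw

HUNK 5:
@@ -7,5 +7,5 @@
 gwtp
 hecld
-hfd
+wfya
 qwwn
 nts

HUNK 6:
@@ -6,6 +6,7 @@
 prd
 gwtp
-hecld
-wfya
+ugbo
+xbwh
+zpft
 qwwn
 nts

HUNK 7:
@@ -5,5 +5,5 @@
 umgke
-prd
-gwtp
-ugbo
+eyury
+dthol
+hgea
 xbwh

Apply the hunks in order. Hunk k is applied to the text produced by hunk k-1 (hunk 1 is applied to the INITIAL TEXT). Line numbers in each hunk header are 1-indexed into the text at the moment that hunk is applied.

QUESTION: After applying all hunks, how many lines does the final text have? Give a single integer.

Answer: 12

Derivation:
Hunk 1: at line 8 remove [gxvtv,euhde] add [vllk] -> 13 lines: tklmq zopbd xpr zvp dpbdy rrab umgke prd gwtp vllk fli qwwn nts
Hunk 2: at line 2 remove [zvp,dpbdy,rrab] add [glnr,waw] -> 12 lines: tklmq zopbd xpr glnr waw umgke prd gwtp vllk fli qwwn nts
Hunk 3: at line 7 remove [vllk,fli] add [hecld,hfd] -> 12 lines: tklmq zopbd xpr glnr waw umgke prd gwtp hecld hfd qwwn nts
Hunk 4: at line 1 remove [zopbd,xpr,glnr] add [sqwmr,jsejj] -> 11 lines: tklmq sqwmr jsejj waw umgke prd gwtp hecld hfd qwwn nts
Hunk 5: at line 7 remove [hfd] add [wfya] -> 11 lines: tklmq sqwmr jsejj waw umgke prd gwtp hecld wfya qwwn nts
Hunk 6: at line 6 remove [hecld,wfya] add [ugbo,xbwh,zpft] -> 12 lines: tklmq sqwmr jsejj waw umgke prd gwtp ugbo xbwh zpft qwwn nts
Hunk 7: at line 5 remove [prd,gwtp,ugbo] add [eyury,dthol,hgea] -> 12 lines: tklmq sqwmr jsejj waw umgke eyury dthol hgea xbwh zpft qwwn nts
Final line count: 12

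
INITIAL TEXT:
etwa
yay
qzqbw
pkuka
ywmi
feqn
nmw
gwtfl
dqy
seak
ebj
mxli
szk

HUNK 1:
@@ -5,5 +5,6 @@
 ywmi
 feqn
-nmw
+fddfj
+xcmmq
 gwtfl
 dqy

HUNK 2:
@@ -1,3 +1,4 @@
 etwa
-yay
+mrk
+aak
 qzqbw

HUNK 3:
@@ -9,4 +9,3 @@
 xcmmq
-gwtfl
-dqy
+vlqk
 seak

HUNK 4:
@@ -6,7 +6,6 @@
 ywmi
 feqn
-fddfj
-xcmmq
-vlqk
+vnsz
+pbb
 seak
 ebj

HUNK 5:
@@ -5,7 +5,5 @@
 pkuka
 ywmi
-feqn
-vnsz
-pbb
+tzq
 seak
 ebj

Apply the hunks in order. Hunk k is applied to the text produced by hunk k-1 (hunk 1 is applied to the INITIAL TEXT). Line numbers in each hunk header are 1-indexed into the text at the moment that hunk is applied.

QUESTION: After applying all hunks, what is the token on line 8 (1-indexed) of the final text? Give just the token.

Answer: seak

Derivation:
Hunk 1: at line 5 remove [nmw] add [fddfj,xcmmq] -> 14 lines: etwa yay qzqbw pkuka ywmi feqn fddfj xcmmq gwtfl dqy seak ebj mxli szk
Hunk 2: at line 1 remove [yay] add [mrk,aak] -> 15 lines: etwa mrk aak qzqbw pkuka ywmi feqn fddfj xcmmq gwtfl dqy seak ebj mxli szk
Hunk 3: at line 9 remove [gwtfl,dqy] add [vlqk] -> 14 lines: etwa mrk aak qzqbw pkuka ywmi feqn fddfj xcmmq vlqk seak ebj mxli szk
Hunk 4: at line 6 remove [fddfj,xcmmq,vlqk] add [vnsz,pbb] -> 13 lines: etwa mrk aak qzqbw pkuka ywmi feqn vnsz pbb seak ebj mxli szk
Hunk 5: at line 5 remove [feqn,vnsz,pbb] add [tzq] -> 11 lines: etwa mrk aak qzqbw pkuka ywmi tzq seak ebj mxli szk
Final line 8: seak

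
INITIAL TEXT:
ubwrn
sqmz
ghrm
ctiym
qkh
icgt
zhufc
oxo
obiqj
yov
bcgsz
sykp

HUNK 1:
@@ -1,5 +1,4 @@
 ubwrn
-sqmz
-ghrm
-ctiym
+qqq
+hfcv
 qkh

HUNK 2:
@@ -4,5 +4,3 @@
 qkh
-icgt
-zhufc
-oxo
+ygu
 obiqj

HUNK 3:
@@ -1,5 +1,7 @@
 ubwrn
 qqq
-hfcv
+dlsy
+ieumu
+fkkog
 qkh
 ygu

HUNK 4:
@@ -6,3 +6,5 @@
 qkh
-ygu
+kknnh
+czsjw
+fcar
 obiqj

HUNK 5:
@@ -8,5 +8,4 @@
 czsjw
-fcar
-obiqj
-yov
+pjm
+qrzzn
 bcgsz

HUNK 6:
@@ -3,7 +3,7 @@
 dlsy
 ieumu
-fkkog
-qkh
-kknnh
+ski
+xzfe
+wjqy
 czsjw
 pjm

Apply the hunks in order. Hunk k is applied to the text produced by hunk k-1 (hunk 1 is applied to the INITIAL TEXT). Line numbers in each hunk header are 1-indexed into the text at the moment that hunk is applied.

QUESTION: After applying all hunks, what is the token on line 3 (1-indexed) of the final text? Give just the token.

Hunk 1: at line 1 remove [sqmz,ghrm,ctiym] add [qqq,hfcv] -> 11 lines: ubwrn qqq hfcv qkh icgt zhufc oxo obiqj yov bcgsz sykp
Hunk 2: at line 4 remove [icgt,zhufc,oxo] add [ygu] -> 9 lines: ubwrn qqq hfcv qkh ygu obiqj yov bcgsz sykp
Hunk 3: at line 1 remove [hfcv] add [dlsy,ieumu,fkkog] -> 11 lines: ubwrn qqq dlsy ieumu fkkog qkh ygu obiqj yov bcgsz sykp
Hunk 4: at line 6 remove [ygu] add [kknnh,czsjw,fcar] -> 13 lines: ubwrn qqq dlsy ieumu fkkog qkh kknnh czsjw fcar obiqj yov bcgsz sykp
Hunk 5: at line 8 remove [fcar,obiqj,yov] add [pjm,qrzzn] -> 12 lines: ubwrn qqq dlsy ieumu fkkog qkh kknnh czsjw pjm qrzzn bcgsz sykp
Hunk 6: at line 3 remove [fkkog,qkh,kknnh] add [ski,xzfe,wjqy] -> 12 lines: ubwrn qqq dlsy ieumu ski xzfe wjqy czsjw pjm qrzzn bcgsz sykp
Final line 3: dlsy

Answer: dlsy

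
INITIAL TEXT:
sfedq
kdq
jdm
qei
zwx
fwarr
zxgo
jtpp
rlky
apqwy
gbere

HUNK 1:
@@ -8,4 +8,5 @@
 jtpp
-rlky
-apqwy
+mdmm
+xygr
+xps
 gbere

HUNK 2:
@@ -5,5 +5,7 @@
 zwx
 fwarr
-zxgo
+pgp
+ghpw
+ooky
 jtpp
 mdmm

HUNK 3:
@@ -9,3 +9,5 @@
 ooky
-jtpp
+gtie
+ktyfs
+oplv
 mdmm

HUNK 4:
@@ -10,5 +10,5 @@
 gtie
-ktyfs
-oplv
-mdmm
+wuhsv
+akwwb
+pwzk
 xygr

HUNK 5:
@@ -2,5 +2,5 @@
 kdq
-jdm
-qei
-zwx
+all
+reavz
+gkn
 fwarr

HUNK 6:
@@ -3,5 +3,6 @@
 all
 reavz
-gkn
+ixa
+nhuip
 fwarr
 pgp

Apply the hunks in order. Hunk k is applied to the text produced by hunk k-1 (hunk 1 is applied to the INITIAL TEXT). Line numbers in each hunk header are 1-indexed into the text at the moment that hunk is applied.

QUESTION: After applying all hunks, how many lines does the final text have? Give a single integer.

Answer: 17

Derivation:
Hunk 1: at line 8 remove [rlky,apqwy] add [mdmm,xygr,xps] -> 12 lines: sfedq kdq jdm qei zwx fwarr zxgo jtpp mdmm xygr xps gbere
Hunk 2: at line 5 remove [zxgo] add [pgp,ghpw,ooky] -> 14 lines: sfedq kdq jdm qei zwx fwarr pgp ghpw ooky jtpp mdmm xygr xps gbere
Hunk 3: at line 9 remove [jtpp] add [gtie,ktyfs,oplv] -> 16 lines: sfedq kdq jdm qei zwx fwarr pgp ghpw ooky gtie ktyfs oplv mdmm xygr xps gbere
Hunk 4: at line 10 remove [ktyfs,oplv,mdmm] add [wuhsv,akwwb,pwzk] -> 16 lines: sfedq kdq jdm qei zwx fwarr pgp ghpw ooky gtie wuhsv akwwb pwzk xygr xps gbere
Hunk 5: at line 2 remove [jdm,qei,zwx] add [all,reavz,gkn] -> 16 lines: sfedq kdq all reavz gkn fwarr pgp ghpw ooky gtie wuhsv akwwb pwzk xygr xps gbere
Hunk 6: at line 3 remove [gkn] add [ixa,nhuip] -> 17 lines: sfedq kdq all reavz ixa nhuip fwarr pgp ghpw ooky gtie wuhsv akwwb pwzk xygr xps gbere
Final line count: 17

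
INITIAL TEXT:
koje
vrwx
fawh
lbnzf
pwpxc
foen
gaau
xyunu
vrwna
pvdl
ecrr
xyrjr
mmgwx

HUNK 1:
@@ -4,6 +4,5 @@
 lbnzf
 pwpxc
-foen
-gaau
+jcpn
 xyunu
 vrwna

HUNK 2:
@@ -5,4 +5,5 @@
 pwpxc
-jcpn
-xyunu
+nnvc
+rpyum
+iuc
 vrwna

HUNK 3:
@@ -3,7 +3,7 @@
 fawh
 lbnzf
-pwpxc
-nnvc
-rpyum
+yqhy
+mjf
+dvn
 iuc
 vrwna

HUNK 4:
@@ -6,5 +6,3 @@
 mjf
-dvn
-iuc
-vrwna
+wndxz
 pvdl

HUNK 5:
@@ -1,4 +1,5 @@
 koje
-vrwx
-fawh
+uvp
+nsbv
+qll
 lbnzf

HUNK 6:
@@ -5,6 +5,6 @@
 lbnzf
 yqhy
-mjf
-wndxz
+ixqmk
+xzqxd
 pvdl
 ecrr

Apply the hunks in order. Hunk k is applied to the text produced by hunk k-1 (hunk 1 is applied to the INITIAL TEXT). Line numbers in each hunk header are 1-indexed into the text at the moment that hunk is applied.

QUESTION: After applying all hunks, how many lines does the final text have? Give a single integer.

Answer: 12

Derivation:
Hunk 1: at line 4 remove [foen,gaau] add [jcpn] -> 12 lines: koje vrwx fawh lbnzf pwpxc jcpn xyunu vrwna pvdl ecrr xyrjr mmgwx
Hunk 2: at line 5 remove [jcpn,xyunu] add [nnvc,rpyum,iuc] -> 13 lines: koje vrwx fawh lbnzf pwpxc nnvc rpyum iuc vrwna pvdl ecrr xyrjr mmgwx
Hunk 3: at line 3 remove [pwpxc,nnvc,rpyum] add [yqhy,mjf,dvn] -> 13 lines: koje vrwx fawh lbnzf yqhy mjf dvn iuc vrwna pvdl ecrr xyrjr mmgwx
Hunk 4: at line 6 remove [dvn,iuc,vrwna] add [wndxz] -> 11 lines: koje vrwx fawh lbnzf yqhy mjf wndxz pvdl ecrr xyrjr mmgwx
Hunk 5: at line 1 remove [vrwx,fawh] add [uvp,nsbv,qll] -> 12 lines: koje uvp nsbv qll lbnzf yqhy mjf wndxz pvdl ecrr xyrjr mmgwx
Hunk 6: at line 5 remove [mjf,wndxz] add [ixqmk,xzqxd] -> 12 lines: koje uvp nsbv qll lbnzf yqhy ixqmk xzqxd pvdl ecrr xyrjr mmgwx
Final line count: 12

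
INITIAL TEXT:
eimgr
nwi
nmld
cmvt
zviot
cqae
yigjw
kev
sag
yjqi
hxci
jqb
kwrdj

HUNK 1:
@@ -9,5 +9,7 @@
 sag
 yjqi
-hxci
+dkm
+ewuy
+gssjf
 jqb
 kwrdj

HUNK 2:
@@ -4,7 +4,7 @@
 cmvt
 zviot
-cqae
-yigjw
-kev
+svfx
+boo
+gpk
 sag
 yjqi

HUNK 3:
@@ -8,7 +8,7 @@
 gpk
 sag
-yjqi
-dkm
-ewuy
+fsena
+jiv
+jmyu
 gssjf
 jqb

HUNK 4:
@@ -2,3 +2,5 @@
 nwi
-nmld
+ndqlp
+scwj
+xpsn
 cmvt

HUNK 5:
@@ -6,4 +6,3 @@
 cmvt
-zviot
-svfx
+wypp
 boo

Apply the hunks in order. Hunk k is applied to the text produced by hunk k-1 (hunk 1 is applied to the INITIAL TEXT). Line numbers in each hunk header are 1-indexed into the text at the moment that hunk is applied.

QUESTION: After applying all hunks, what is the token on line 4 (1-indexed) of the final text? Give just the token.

Hunk 1: at line 9 remove [hxci] add [dkm,ewuy,gssjf] -> 15 lines: eimgr nwi nmld cmvt zviot cqae yigjw kev sag yjqi dkm ewuy gssjf jqb kwrdj
Hunk 2: at line 4 remove [cqae,yigjw,kev] add [svfx,boo,gpk] -> 15 lines: eimgr nwi nmld cmvt zviot svfx boo gpk sag yjqi dkm ewuy gssjf jqb kwrdj
Hunk 3: at line 8 remove [yjqi,dkm,ewuy] add [fsena,jiv,jmyu] -> 15 lines: eimgr nwi nmld cmvt zviot svfx boo gpk sag fsena jiv jmyu gssjf jqb kwrdj
Hunk 4: at line 2 remove [nmld] add [ndqlp,scwj,xpsn] -> 17 lines: eimgr nwi ndqlp scwj xpsn cmvt zviot svfx boo gpk sag fsena jiv jmyu gssjf jqb kwrdj
Hunk 5: at line 6 remove [zviot,svfx] add [wypp] -> 16 lines: eimgr nwi ndqlp scwj xpsn cmvt wypp boo gpk sag fsena jiv jmyu gssjf jqb kwrdj
Final line 4: scwj

Answer: scwj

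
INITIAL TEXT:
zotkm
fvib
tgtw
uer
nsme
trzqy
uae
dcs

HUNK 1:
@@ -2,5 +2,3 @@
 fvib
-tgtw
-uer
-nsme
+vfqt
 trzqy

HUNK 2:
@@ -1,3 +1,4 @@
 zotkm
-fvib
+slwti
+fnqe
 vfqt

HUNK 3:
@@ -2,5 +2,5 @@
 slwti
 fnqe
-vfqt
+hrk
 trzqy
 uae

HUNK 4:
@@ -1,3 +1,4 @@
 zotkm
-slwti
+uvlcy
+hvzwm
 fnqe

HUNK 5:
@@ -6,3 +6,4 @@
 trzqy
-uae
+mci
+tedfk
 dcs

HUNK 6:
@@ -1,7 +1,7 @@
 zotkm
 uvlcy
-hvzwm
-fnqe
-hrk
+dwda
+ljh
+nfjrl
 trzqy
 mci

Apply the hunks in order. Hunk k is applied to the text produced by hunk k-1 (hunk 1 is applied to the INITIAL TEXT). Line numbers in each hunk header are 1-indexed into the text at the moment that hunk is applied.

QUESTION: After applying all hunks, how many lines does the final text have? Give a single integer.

Answer: 9

Derivation:
Hunk 1: at line 2 remove [tgtw,uer,nsme] add [vfqt] -> 6 lines: zotkm fvib vfqt trzqy uae dcs
Hunk 2: at line 1 remove [fvib] add [slwti,fnqe] -> 7 lines: zotkm slwti fnqe vfqt trzqy uae dcs
Hunk 3: at line 2 remove [vfqt] add [hrk] -> 7 lines: zotkm slwti fnqe hrk trzqy uae dcs
Hunk 4: at line 1 remove [slwti] add [uvlcy,hvzwm] -> 8 lines: zotkm uvlcy hvzwm fnqe hrk trzqy uae dcs
Hunk 5: at line 6 remove [uae] add [mci,tedfk] -> 9 lines: zotkm uvlcy hvzwm fnqe hrk trzqy mci tedfk dcs
Hunk 6: at line 1 remove [hvzwm,fnqe,hrk] add [dwda,ljh,nfjrl] -> 9 lines: zotkm uvlcy dwda ljh nfjrl trzqy mci tedfk dcs
Final line count: 9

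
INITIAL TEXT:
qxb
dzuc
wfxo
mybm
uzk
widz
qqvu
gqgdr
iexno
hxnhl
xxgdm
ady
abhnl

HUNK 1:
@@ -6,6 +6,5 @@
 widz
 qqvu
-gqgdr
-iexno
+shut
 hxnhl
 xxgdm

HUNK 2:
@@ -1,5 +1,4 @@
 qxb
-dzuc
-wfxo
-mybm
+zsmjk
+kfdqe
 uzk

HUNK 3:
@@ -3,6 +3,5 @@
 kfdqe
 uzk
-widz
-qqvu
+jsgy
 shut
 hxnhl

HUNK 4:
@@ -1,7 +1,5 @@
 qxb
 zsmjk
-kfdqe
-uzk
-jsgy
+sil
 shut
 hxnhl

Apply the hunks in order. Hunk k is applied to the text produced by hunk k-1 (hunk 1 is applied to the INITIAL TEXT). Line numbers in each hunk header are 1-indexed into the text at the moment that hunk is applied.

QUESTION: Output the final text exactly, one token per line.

Answer: qxb
zsmjk
sil
shut
hxnhl
xxgdm
ady
abhnl

Derivation:
Hunk 1: at line 6 remove [gqgdr,iexno] add [shut] -> 12 lines: qxb dzuc wfxo mybm uzk widz qqvu shut hxnhl xxgdm ady abhnl
Hunk 2: at line 1 remove [dzuc,wfxo,mybm] add [zsmjk,kfdqe] -> 11 lines: qxb zsmjk kfdqe uzk widz qqvu shut hxnhl xxgdm ady abhnl
Hunk 3: at line 3 remove [widz,qqvu] add [jsgy] -> 10 lines: qxb zsmjk kfdqe uzk jsgy shut hxnhl xxgdm ady abhnl
Hunk 4: at line 1 remove [kfdqe,uzk,jsgy] add [sil] -> 8 lines: qxb zsmjk sil shut hxnhl xxgdm ady abhnl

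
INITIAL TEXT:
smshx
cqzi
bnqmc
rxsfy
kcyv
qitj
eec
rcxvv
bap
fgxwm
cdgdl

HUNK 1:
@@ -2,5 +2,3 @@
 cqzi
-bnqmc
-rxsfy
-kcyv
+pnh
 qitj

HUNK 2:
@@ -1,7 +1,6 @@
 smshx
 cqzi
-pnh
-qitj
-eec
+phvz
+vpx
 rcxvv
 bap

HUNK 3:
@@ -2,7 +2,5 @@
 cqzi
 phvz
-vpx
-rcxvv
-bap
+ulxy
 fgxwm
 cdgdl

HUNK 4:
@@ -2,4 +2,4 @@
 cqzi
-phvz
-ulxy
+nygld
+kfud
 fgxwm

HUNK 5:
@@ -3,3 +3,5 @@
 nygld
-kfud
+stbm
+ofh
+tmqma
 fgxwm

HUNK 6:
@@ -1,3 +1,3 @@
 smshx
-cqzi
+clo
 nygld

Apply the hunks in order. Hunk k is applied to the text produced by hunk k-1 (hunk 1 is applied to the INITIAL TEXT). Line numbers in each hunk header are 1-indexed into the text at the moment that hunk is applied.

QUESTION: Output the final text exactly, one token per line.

Answer: smshx
clo
nygld
stbm
ofh
tmqma
fgxwm
cdgdl

Derivation:
Hunk 1: at line 2 remove [bnqmc,rxsfy,kcyv] add [pnh] -> 9 lines: smshx cqzi pnh qitj eec rcxvv bap fgxwm cdgdl
Hunk 2: at line 1 remove [pnh,qitj,eec] add [phvz,vpx] -> 8 lines: smshx cqzi phvz vpx rcxvv bap fgxwm cdgdl
Hunk 3: at line 2 remove [vpx,rcxvv,bap] add [ulxy] -> 6 lines: smshx cqzi phvz ulxy fgxwm cdgdl
Hunk 4: at line 2 remove [phvz,ulxy] add [nygld,kfud] -> 6 lines: smshx cqzi nygld kfud fgxwm cdgdl
Hunk 5: at line 3 remove [kfud] add [stbm,ofh,tmqma] -> 8 lines: smshx cqzi nygld stbm ofh tmqma fgxwm cdgdl
Hunk 6: at line 1 remove [cqzi] add [clo] -> 8 lines: smshx clo nygld stbm ofh tmqma fgxwm cdgdl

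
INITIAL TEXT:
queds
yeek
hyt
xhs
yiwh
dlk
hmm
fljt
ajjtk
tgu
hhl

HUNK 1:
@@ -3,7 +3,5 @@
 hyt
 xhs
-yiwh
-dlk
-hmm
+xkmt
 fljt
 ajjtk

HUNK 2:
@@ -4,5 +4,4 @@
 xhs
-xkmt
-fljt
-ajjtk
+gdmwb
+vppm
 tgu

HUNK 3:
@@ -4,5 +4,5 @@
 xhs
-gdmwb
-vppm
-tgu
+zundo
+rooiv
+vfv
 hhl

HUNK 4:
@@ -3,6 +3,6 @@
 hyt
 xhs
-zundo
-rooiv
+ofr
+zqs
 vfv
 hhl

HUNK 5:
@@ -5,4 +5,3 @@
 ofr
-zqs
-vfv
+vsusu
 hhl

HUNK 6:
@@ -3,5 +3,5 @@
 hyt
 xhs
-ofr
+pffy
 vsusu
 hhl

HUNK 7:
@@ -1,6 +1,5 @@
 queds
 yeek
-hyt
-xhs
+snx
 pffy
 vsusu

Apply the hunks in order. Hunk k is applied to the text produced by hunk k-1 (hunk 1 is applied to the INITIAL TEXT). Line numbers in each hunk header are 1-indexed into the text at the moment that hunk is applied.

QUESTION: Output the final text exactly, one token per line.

Hunk 1: at line 3 remove [yiwh,dlk,hmm] add [xkmt] -> 9 lines: queds yeek hyt xhs xkmt fljt ajjtk tgu hhl
Hunk 2: at line 4 remove [xkmt,fljt,ajjtk] add [gdmwb,vppm] -> 8 lines: queds yeek hyt xhs gdmwb vppm tgu hhl
Hunk 3: at line 4 remove [gdmwb,vppm,tgu] add [zundo,rooiv,vfv] -> 8 lines: queds yeek hyt xhs zundo rooiv vfv hhl
Hunk 4: at line 3 remove [zundo,rooiv] add [ofr,zqs] -> 8 lines: queds yeek hyt xhs ofr zqs vfv hhl
Hunk 5: at line 5 remove [zqs,vfv] add [vsusu] -> 7 lines: queds yeek hyt xhs ofr vsusu hhl
Hunk 6: at line 3 remove [ofr] add [pffy] -> 7 lines: queds yeek hyt xhs pffy vsusu hhl
Hunk 7: at line 1 remove [hyt,xhs] add [snx] -> 6 lines: queds yeek snx pffy vsusu hhl

Answer: queds
yeek
snx
pffy
vsusu
hhl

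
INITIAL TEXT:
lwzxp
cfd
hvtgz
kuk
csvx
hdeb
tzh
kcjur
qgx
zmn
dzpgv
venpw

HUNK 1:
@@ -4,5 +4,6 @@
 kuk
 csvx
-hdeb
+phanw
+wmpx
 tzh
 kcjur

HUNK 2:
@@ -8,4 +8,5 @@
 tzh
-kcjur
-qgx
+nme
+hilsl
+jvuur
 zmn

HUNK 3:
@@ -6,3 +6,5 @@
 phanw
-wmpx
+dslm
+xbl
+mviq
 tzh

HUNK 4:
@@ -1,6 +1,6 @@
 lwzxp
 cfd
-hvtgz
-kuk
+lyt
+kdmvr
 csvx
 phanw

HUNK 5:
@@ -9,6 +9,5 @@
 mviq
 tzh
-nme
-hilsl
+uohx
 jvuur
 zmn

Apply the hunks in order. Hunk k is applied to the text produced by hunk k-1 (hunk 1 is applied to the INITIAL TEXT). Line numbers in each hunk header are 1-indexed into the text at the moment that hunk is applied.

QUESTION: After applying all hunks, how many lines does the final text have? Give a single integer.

Hunk 1: at line 4 remove [hdeb] add [phanw,wmpx] -> 13 lines: lwzxp cfd hvtgz kuk csvx phanw wmpx tzh kcjur qgx zmn dzpgv venpw
Hunk 2: at line 8 remove [kcjur,qgx] add [nme,hilsl,jvuur] -> 14 lines: lwzxp cfd hvtgz kuk csvx phanw wmpx tzh nme hilsl jvuur zmn dzpgv venpw
Hunk 3: at line 6 remove [wmpx] add [dslm,xbl,mviq] -> 16 lines: lwzxp cfd hvtgz kuk csvx phanw dslm xbl mviq tzh nme hilsl jvuur zmn dzpgv venpw
Hunk 4: at line 1 remove [hvtgz,kuk] add [lyt,kdmvr] -> 16 lines: lwzxp cfd lyt kdmvr csvx phanw dslm xbl mviq tzh nme hilsl jvuur zmn dzpgv venpw
Hunk 5: at line 9 remove [nme,hilsl] add [uohx] -> 15 lines: lwzxp cfd lyt kdmvr csvx phanw dslm xbl mviq tzh uohx jvuur zmn dzpgv venpw
Final line count: 15

Answer: 15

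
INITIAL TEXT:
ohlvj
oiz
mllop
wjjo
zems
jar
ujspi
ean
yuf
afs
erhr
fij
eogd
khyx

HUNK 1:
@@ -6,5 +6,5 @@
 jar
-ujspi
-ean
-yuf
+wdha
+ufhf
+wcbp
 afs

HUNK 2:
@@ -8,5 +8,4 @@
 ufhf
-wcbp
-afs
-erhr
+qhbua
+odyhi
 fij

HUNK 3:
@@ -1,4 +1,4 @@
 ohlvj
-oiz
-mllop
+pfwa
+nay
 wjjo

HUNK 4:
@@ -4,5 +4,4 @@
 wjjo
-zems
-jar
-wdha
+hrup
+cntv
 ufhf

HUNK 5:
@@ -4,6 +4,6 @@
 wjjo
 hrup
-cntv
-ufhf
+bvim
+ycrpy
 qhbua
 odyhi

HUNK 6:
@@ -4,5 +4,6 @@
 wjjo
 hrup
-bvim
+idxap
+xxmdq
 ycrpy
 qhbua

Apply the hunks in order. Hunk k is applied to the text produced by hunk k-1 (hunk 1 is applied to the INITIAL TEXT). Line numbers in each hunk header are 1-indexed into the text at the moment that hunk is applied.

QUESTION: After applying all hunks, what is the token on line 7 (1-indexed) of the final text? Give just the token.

Hunk 1: at line 6 remove [ujspi,ean,yuf] add [wdha,ufhf,wcbp] -> 14 lines: ohlvj oiz mllop wjjo zems jar wdha ufhf wcbp afs erhr fij eogd khyx
Hunk 2: at line 8 remove [wcbp,afs,erhr] add [qhbua,odyhi] -> 13 lines: ohlvj oiz mllop wjjo zems jar wdha ufhf qhbua odyhi fij eogd khyx
Hunk 3: at line 1 remove [oiz,mllop] add [pfwa,nay] -> 13 lines: ohlvj pfwa nay wjjo zems jar wdha ufhf qhbua odyhi fij eogd khyx
Hunk 4: at line 4 remove [zems,jar,wdha] add [hrup,cntv] -> 12 lines: ohlvj pfwa nay wjjo hrup cntv ufhf qhbua odyhi fij eogd khyx
Hunk 5: at line 4 remove [cntv,ufhf] add [bvim,ycrpy] -> 12 lines: ohlvj pfwa nay wjjo hrup bvim ycrpy qhbua odyhi fij eogd khyx
Hunk 6: at line 4 remove [bvim] add [idxap,xxmdq] -> 13 lines: ohlvj pfwa nay wjjo hrup idxap xxmdq ycrpy qhbua odyhi fij eogd khyx
Final line 7: xxmdq

Answer: xxmdq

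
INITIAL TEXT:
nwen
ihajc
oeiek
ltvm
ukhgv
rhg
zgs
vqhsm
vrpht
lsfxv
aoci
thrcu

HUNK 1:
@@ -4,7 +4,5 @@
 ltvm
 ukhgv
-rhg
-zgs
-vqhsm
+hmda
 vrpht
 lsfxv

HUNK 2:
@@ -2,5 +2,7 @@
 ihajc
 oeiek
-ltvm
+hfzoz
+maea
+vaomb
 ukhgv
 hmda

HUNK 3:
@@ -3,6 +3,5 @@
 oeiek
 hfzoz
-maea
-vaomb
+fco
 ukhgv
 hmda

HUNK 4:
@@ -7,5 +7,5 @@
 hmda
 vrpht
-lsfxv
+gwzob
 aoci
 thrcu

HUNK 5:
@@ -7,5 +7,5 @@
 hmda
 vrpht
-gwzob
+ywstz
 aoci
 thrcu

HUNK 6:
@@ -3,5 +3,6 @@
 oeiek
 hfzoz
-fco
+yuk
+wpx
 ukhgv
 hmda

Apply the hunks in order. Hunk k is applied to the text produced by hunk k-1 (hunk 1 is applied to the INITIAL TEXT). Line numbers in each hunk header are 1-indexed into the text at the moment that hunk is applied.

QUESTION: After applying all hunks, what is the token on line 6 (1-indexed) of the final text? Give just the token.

Answer: wpx

Derivation:
Hunk 1: at line 4 remove [rhg,zgs,vqhsm] add [hmda] -> 10 lines: nwen ihajc oeiek ltvm ukhgv hmda vrpht lsfxv aoci thrcu
Hunk 2: at line 2 remove [ltvm] add [hfzoz,maea,vaomb] -> 12 lines: nwen ihajc oeiek hfzoz maea vaomb ukhgv hmda vrpht lsfxv aoci thrcu
Hunk 3: at line 3 remove [maea,vaomb] add [fco] -> 11 lines: nwen ihajc oeiek hfzoz fco ukhgv hmda vrpht lsfxv aoci thrcu
Hunk 4: at line 7 remove [lsfxv] add [gwzob] -> 11 lines: nwen ihajc oeiek hfzoz fco ukhgv hmda vrpht gwzob aoci thrcu
Hunk 5: at line 7 remove [gwzob] add [ywstz] -> 11 lines: nwen ihajc oeiek hfzoz fco ukhgv hmda vrpht ywstz aoci thrcu
Hunk 6: at line 3 remove [fco] add [yuk,wpx] -> 12 lines: nwen ihajc oeiek hfzoz yuk wpx ukhgv hmda vrpht ywstz aoci thrcu
Final line 6: wpx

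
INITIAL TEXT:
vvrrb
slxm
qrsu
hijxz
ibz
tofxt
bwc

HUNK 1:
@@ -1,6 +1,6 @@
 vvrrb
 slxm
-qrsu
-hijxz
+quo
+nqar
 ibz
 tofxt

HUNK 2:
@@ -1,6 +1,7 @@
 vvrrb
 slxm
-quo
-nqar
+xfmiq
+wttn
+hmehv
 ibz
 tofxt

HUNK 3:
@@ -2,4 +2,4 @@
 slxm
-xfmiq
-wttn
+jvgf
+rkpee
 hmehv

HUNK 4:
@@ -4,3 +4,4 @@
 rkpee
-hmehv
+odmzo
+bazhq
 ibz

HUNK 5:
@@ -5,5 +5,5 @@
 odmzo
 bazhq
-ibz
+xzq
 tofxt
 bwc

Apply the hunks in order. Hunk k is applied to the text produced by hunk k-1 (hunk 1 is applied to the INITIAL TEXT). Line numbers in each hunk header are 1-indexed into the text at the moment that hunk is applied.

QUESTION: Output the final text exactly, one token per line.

Answer: vvrrb
slxm
jvgf
rkpee
odmzo
bazhq
xzq
tofxt
bwc

Derivation:
Hunk 1: at line 1 remove [qrsu,hijxz] add [quo,nqar] -> 7 lines: vvrrb slxm quo nqar ibz tofxt bwc
Hunk 2: at line 1 remove [quo,nqar] add [xfmiq,wttn,hmehv] -> 8 lines: vvrrb slxm xfmiq wttn hmehv ibz tofxt bwc
Hunk 3: at line 2 remove [xfmiq,wttn] add [jvgf,rkpee] -> 8 lines: vvrrb slxm jvgf rkpee hmehv ibz tofxt bwc
Hunk 4: at line 4 remove [hmehv] add [odmzo,bazhq] -> 9 lines: vvrrb slxm jvgf rkpee odmzo bazhq ibz tofxt bwc
Hunk 5: at line 5 remove [ibz] add [xzq] -> 9 lines: vvrrb slxm jvgf rkpee odmzo bazhq xzq tofxt bwc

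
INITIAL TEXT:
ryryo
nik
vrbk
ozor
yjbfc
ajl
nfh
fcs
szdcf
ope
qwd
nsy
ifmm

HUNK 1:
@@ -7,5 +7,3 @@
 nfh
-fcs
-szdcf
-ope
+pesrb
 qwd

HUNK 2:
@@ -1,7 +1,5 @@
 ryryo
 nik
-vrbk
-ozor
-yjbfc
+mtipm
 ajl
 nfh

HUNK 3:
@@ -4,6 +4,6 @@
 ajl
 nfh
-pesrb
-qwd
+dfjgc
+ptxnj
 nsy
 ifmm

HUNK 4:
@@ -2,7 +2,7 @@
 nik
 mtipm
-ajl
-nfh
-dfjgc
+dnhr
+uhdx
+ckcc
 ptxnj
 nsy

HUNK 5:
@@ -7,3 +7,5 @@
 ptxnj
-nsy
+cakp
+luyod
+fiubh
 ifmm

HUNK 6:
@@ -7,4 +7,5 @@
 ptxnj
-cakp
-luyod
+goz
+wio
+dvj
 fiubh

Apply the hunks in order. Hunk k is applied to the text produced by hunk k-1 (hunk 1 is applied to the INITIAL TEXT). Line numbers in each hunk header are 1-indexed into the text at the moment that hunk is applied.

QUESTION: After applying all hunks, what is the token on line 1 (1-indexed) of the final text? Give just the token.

Answer: ryryo

Derivation:
Hunk 1: at line 7 remove [fcs,szdcf,ope] add [pesrb] -> 11 lines: ryryo nik vrbk ozor yjbfc ajl nfh pesrb qwd nsy ifmm
Hunk 2: at line 1 remove [vrbk,ozor,yjbfc] add [mtipm] -> 9 lines: ryryo nik mtipm ajl nfh pesrb qwd nsy ifmm
Hunk 3: at line 4 remove [pesrb,qwd] add [dfjgc,ptxnj] -> 9 lines: ryryo nik mtipm ajl nfh dfjgc ptxnj nsy ifmm
Hunk 4: at line 2 remove [ajl,nfh,dfjgc] add [dnhr,uhdx,ckcc] -> 9 lines: ryryo nik mtipm dnhr uhdx ckcc ptxnj nsy ifmm
Hunk 5: at line 7 remove [nsy] add [cakp,luyod,fiubh] -> 11 lines: ryryo nik mtipm dnhr uhdx ckcc ptxnj cakp luyod fiubh ifmm
Hunk 6: at line 7 remove [cakp,luyod] add [goz,wio,dvj] -> 12 lines: ryryo nik mtipm dnhr uhdx ckcc ptxnj goz wio dvj fiubh ifmm
Final line 1: ryryo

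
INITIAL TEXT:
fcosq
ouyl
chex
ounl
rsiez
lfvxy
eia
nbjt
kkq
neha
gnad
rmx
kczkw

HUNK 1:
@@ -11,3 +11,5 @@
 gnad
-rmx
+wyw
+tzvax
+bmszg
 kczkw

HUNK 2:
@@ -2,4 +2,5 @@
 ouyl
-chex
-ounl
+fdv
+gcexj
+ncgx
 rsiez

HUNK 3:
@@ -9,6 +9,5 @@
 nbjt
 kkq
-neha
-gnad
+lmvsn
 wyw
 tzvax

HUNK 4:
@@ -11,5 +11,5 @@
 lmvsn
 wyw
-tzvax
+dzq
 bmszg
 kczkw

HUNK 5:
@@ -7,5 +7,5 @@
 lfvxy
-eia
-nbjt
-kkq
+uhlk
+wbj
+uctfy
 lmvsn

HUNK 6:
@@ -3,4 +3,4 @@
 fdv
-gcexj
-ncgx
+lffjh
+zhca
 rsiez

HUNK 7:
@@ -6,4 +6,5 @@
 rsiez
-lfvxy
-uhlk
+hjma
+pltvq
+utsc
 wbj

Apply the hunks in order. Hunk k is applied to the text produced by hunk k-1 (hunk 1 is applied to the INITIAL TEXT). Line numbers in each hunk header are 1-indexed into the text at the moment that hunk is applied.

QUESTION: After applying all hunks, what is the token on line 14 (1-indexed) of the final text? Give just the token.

Hunk 1: at line 11 remove [rmx] add [wyw,tzvax,bmszg] -> 15 lines: fcosq ouyl chex ounl rsiez lfvxy eia nbjt kkq neha gnad wyw tzvax bmszg kczkw
Hunk 2: at line 2 remove [chex,ounl] add [fdv,gcexj,ncgx] -> 16 lines: fcosq ouyl fdv gcexj ncgx rsiez lfvxy eia nbjt kkq neha gnad wyw tzvax bmszg kczkw
Hunk 3: at line 9 remove [neha,gnad] add [lmvsn] -> 15 lines: fcosq ouyl fdv gcexj ncgx rsiez lfvxy eia nbjt kkq lmvsn wyw tzvax bmszg kczkw
Hunk 4: at line 11 remove [tzvax] add [dzq] -> 15 lines: fcosq ouyl fdv gcexj ncgx rsiez lfvxy eia nbjt kkq lmvsn wyw dzq bmszg kczkw
Hunk 5: at line 7 remove [eia,nbjt,kkq] add [uhlk,wbj,uctfy] -> 15 lines: fcosq ouyl fdv gcexj ncgx rsiez lfvxy uhlk wbj uctfy lmvsn wyw dzq bmszg kczkw
Hunk 6: at line 3 remove [gcexj,ncgx] add [lffjh,zhca] -> 15 lines: fcosq ouyl fdv lffjh zhca rsiez lfvxy uhlk wbj uctfy lmvsn wyw dzq bmszg kczkw
Hunk 7: at line 6 remove [lfvxy,uhlk] add [hjma,pltvq,utsc] -> 16 lines: fcosq ouyl fdv lffjh zhca rsiez hjma pltvq utsc wbj uctfy lmvsn wyw dzq bmszg kczkw
Final line 14: dzq

Answer: dzq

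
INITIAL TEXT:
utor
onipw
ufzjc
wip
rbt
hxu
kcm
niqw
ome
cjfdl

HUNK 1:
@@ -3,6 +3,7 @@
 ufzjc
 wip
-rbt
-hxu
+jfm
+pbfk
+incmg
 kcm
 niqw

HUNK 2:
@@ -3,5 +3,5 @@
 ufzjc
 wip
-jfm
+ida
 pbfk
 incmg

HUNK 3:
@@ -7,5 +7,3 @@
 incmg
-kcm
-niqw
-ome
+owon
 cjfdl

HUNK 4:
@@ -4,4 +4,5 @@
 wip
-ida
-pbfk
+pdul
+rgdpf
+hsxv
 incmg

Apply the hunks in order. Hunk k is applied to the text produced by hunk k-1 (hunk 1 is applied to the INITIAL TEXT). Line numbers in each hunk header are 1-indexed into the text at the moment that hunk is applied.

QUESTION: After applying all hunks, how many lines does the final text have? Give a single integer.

Hunk 1: at line 3 remove [rbt,hxu] add [jfm,pbfk,incmg] -> 11 lines: utor onipw ufzjc wip jfm pbfk incmg kcm niqw ome cjfdl
Hunk 2: at line 3 remove [jfm] add [ida] -> 11 lines: utor onipw ufzjc wip ida pbfk incmg kcm niqw ome cjfdl
Hunk 3: at line 7 remove [kcm,niqw,ome] add [owon] -> 9 lines: utor onipw ufzjc wip ida pbfk incmg owon cjfdl
Hunk 4: at line 4 remove [ida,pbfk] add [pdul,rgdpf,hsxv] -> 10 lines: utor onipw ufzjc wip pdul rgdpf hsxv incmg owon cjfdl
Final line count: 10

Answer: 10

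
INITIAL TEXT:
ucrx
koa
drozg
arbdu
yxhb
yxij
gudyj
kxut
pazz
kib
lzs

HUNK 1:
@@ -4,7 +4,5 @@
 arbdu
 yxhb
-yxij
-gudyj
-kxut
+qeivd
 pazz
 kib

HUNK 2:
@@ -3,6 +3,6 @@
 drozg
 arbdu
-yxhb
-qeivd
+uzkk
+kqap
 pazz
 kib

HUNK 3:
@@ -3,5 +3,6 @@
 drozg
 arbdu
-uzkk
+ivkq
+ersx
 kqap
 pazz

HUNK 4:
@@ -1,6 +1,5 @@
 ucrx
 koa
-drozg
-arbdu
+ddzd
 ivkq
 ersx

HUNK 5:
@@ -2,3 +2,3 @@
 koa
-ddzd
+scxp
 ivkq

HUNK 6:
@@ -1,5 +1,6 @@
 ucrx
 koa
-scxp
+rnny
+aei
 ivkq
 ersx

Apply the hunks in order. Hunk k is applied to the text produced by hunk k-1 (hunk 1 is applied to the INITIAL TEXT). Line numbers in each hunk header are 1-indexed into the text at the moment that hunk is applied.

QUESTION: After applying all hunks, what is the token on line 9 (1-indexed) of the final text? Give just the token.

Answer: kib

Derivation:
Hunk 1: at line 4 remove [yxij,gudyj,kxut] add [qeivd] -> 9 lines: ucrx koa drozg arbdu yxhb qeivd pazz kib lzs
Hunk 2: at line 3 remove [yxhb,qeivd] add [uzkk,kqap] -> 9 lines: ucrx koa drozg arbdu uzkk kqap pazz kib lzs
Hunk 3: at line 3 remove [uzkk] add [ivkq,ersx] -> 10 lines: ucrx koa drozg arbdu ivkq ersx kqap pazz kib lzs
Hunk 4: at line 1 remove [drozg,arbdu] add [ddzd] -> 9 lines: ucrx koa ddzd ivkq ersx kqap pazz kib lzs
Hunk 5: at line 2 remove [ddzd] add [scxp] -> 9 lines: ucrx koa scxp ivkq ersx kqap pazz kib lzs
Hunk 6: at line 1 remove [scxp] add [rnny,aei] -> 10 lines: ucrx koa rnny aei ivkq ersx kqap pazz kib lzs
Final line 9: kib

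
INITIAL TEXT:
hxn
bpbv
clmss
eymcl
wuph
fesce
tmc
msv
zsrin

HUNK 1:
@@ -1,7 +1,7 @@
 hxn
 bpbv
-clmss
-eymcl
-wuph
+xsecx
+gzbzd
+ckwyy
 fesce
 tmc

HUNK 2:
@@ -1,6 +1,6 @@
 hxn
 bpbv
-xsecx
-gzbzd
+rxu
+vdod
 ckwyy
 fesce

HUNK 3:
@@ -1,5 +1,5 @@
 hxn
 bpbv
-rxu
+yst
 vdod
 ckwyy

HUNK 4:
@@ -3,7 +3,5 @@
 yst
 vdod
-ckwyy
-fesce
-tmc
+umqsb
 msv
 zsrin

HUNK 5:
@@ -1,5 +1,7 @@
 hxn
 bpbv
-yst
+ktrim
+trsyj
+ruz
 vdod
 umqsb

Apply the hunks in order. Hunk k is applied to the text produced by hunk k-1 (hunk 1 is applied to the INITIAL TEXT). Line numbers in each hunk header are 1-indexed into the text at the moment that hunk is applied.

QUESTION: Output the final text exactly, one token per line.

Hunk 1: at line 1 remove [clmss,eymcl,wuph] add [xsecx,gzbzd,ckwyy] -> 9 lines: hxn bpbv xsecx gzbzd ckwyy fesce tmc msv zsrin
Hunk 2: at line 1 remove [xsecx,gzbzd] add [rxu,vdod] -> 9 lines: hxn bpbv rxu vdod ckwyy fesce tmc msv zsrin
Hunk 3: at line 1 remove [rxu] add [yst] -> 9 lines: hxn bpbv yst vdod ckwyy fesce tmc msv zsrin
Hunk 4: at line 3 remove [ckwyy,fesce,tmc] add [umqsb] -> 7 lines: hxn bpbv yst vdod umqsb msv zsrin
Hunk 5: at line 1 remove [yst] add [ktrim,trsyj,ruz] -> 9 lines: hxn bpbv ktrim trsyj ruz vdod umqsb msv zsrin

Answer: hxn
bpbv
ktrim
trsyj
ruz
vdod
umqsb
msv
zsrin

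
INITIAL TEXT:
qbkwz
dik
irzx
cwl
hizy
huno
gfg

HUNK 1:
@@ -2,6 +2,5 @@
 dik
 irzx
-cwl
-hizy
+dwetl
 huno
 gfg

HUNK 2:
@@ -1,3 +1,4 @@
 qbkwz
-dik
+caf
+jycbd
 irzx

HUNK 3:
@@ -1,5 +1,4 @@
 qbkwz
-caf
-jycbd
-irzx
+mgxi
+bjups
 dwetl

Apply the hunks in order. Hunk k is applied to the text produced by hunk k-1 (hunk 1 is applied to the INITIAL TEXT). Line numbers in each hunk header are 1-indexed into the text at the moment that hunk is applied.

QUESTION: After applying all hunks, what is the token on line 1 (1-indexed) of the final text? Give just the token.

Hunk 1: at line 2 remove [cwl,hizy] add [dwetl] -> 6 lines: qbkwz dik irzx dwetl huno gfg
Hunk 2: at line 1 remove [dik] add [caf,jycbd] -> 7 lines: qbkwz caf jycbd irzx dwetl huno gfg
Hunk 3: at line 1 remove [caf,jycbd,irzx] add [mgxi,bjups] -> 6 lines: qbkwz mgxi bjups dwetl huno gfg
Final line 1: qbkwz

Answer: qbkwz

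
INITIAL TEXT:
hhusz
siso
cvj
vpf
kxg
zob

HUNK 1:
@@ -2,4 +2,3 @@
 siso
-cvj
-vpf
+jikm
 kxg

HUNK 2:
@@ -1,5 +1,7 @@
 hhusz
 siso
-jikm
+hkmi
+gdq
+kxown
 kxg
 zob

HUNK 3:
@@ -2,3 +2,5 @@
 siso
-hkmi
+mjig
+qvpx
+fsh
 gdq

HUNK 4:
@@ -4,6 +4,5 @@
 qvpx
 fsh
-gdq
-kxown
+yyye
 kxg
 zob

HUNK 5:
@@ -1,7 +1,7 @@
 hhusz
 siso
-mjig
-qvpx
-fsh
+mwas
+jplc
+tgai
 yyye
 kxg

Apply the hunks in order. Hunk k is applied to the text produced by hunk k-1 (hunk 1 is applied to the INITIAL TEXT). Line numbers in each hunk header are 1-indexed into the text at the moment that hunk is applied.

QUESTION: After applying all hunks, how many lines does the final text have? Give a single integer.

Hunk 1: at line 2 remove [cvj,vpf] add [jikm] -> 5 lines: hhusz siso jikm kxg zob
Hunk 2: at line 1 remove [jikm] add [hkmi,gdq,kxown] -> 7 lines: hhusz siso hkmi gdq kxown kxg zob
Hunk 3: at line 2 remove [hkmi] add [mjig,qvpx,fsh] -> 9 lines: hhusz siso mjig qvpx fsh gdq kxown kxg zob
Hunk 4: at line 4 remove [gdq,kxown] add [yyye] -> 8 lines: hhusz siso mjig qvpx fsh yyye kxg zob
Hunk 5: at line 1 remove [mjig,qvpx,fsh] add [mwas,jplc,tgai] -> 8 lines: hhusz siso mwas jplc tgai yyye kxg zob
Final line count: 8

Answer: 8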